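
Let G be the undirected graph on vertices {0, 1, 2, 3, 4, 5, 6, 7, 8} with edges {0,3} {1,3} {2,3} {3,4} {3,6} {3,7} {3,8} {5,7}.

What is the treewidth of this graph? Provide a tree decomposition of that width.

Every bag has size at most 2, so the width is 2 − 1 = 1 and tw(G) ≤ 1. G has an edge, so its treewidth is at least 1. Combining the bounds, tw(G) = 1.

Treewidth 1.
One optimal decomposition is:
Bags: B1 = {2, 3}  B2 = {3, 6}  B3 = {0, 3}  B4 = {3, 7}  B5 = {3, 4}  B6 = {1, 3}  B7 = {5, 7}  B8 = {3, 8}
Tree: B1–B2, B1–B3, B1–B4, B3–B5, B2–B6, B4–B7, B2–B8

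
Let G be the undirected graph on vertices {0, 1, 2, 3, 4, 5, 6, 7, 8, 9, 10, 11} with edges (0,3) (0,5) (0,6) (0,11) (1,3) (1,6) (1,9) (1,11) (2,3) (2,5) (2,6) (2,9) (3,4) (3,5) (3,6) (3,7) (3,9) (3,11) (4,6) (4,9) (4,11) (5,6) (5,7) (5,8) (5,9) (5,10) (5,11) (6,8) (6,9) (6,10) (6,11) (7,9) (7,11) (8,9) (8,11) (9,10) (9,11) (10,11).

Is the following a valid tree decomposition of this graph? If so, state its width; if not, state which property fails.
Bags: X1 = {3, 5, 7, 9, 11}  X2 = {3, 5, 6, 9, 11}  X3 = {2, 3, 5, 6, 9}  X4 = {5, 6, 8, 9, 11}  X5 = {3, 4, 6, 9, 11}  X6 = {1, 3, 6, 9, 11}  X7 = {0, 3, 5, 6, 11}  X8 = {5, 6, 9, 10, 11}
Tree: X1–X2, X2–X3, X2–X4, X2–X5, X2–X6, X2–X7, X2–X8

Yes; width 4.

Every vertex of G appears in some bag (union = {0, 1, 2, 3, 4, 5, 6, 7, 8, 9, 10, 11}); every edge is covered by a bag; and for each vertex v the set of bags containing v is connected in the bag tree. The decomposition is therefore valid. The largest bag has 5 vertices, so the width is 4.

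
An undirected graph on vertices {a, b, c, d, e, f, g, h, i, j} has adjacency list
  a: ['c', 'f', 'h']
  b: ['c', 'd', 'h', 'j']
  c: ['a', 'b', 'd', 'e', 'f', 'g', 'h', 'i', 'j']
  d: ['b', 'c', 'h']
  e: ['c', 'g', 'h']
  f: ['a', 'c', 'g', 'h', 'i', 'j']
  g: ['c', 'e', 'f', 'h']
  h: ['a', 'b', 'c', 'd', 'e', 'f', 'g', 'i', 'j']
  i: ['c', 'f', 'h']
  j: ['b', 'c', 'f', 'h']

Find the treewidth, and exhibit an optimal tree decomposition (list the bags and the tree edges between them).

Each bag holds 4 vertices, so the decomposition has width 3, which upper-bounds the treewidth. Conversely, {b, c, d, h} is a clique of size 4, and the vertices of any clique must share a bag in every tree decomposition; so some bag has ≥ 4 vertices and tw(G) ≥ 3. Hence tw(G) = 3 exactly.

Treewidth 3.
Bags: B1 = {a, c, f, h}  B2 = {c, f, h, j}  B3 = {b, c, h, j}  B4 = {c, f, h, i}  B5 = {b, c, d, h}  B6 = {c, f, g, h}  B7 = {c, e, g, h}
Tree: B1–B2, B2–B3, B1–B4, B3–B5, B2–B6, B6–B7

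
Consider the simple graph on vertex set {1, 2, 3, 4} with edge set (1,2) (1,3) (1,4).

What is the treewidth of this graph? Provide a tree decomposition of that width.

Treewidth 1.
One such decomposition:
Bags: B1 = {1, 3}  B2 = {1, 4}  B3 = {1, 2}
Tree: B1–B2, B1–B3

Every bag has size at most 2, so the width is 2 − 1 = 1 and tw(G) ≤ 1. Since G has at least one edge (e.g. 3–1), it is not an edgeless graph, so tw(G) ≥ 1. The upper and lower bounds meet at 1, so that is the treewidth.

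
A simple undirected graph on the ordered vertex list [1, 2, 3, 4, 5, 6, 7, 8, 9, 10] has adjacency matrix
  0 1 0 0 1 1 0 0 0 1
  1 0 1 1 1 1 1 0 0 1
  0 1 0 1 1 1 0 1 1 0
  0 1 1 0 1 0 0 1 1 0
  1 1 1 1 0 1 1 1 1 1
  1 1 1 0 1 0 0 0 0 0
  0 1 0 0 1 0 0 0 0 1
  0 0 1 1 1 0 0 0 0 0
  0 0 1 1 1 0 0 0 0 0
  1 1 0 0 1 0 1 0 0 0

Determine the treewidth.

A width-3 tree decomposition is:
Bags: B1 = {2, 3, 4, 5}  B2 = {3, 4, 5, 8}  B3 = {2, 3, 5, 6}  B4 = {1, 2, 5, 6}  B5 = {3, 4, 5, 9}  B6 = {1, 2, 5, 10}  B7 = {2, 5, 7, 10}
Tree: B1–B2, B1–B3, B3–B4, B2–B5, B4–B6, B6–B7
Every bag has size at most 4, so the width is 4 − 1 = 3 and tw(G) ≤ 3. On the other hand G contains the 4-clique {3, 4, 5, 8}. A clique must lie in a single bag of any decomposition, so no decomposition can have width below 3. Hence tw(G) = 3 exactly.

3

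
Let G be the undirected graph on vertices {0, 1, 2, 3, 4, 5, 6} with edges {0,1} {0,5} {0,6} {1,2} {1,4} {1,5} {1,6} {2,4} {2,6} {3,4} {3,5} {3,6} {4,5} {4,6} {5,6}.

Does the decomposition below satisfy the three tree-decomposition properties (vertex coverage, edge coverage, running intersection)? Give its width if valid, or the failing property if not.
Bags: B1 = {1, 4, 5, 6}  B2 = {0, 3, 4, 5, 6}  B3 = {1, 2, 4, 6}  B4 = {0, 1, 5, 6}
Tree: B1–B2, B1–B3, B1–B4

A tree decomposition must satisfy three properties: every vertex lies in some bag; for every edge, both endpoints lie together in some bag; and for every vertex, the bags containing it form a connected subtree. Here bags containing vertex 0 are not connected in the tree, so the decomposition is invalid.

No — bags containing vertex 0 are not connected in the tree.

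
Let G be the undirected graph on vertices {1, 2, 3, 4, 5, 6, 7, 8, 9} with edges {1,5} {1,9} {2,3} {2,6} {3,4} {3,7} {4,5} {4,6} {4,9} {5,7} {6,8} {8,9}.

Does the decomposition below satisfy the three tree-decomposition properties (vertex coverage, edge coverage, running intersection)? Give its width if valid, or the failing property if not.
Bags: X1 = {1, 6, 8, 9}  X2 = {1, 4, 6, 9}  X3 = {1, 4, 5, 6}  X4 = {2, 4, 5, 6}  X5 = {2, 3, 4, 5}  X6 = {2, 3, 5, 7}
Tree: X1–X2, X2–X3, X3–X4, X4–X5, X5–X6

Checking the three conditions: (i) the bags cover all of {1, 2, 3, 4, 5, 6, 7, 8, 9}; (ii) for each edge, some bag contains both endpoints; (iii) the bags containing any fixed vertex form a subtree. All hold, so the decomposition is valid with width 4 − 1 = 3.

Yes; width 3.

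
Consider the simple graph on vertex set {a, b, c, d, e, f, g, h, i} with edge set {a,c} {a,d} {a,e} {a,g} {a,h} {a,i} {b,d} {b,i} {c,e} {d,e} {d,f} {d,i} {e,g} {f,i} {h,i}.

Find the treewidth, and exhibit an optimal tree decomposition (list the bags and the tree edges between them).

Every bag has size at most 3, so the width is 3 − 1 = 2 and tw(G) ≤ 2. Conversely, {a, d, e} is a clique of size 3, and the vertices of any clique must share a bag in every tree decomposition; so some bag has ≥ 3 vertices and tw(G) ≥ 2. Hence tw(G) = 2 exactly.

Treewidth 2.
One optimal decomposition is:
Bags: B1 = {a, d, i}  B2 = {a, h, i}  B3 = {a, d, e}  B4 = {d, f, i}  B5 = {b, d, i}  B6 = {a, e, g}  B7 = {a, c, e}
Tree: B1–B2, B1–B3, B1–B4, B4–B5, B3–B6, B3–B7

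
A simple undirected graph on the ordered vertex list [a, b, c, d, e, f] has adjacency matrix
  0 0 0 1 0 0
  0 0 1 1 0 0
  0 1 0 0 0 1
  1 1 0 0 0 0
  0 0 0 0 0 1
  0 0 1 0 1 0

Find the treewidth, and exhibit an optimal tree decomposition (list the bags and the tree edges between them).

Each bag holds 2 vertices, so the decomposition has width 1, which upper-bounds the treewidth. Since G has at least one edge (e.g. a–d), it is not an edgeless graph, so tw(G) ≥ 1. Therefore the treewidth is 1.

Treewidth 1.
Bags: B1 = {a, d}  B2 = {b, d}  B3 = {b, c}  B4 = {c, f}  B5 = {e, f}
Tree: B1–B2, B2–B3, B3–B4, B4–B5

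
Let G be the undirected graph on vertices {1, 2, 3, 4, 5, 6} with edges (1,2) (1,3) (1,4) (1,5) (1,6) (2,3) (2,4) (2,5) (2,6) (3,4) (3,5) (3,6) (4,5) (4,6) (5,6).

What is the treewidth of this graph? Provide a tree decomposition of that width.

Treewidth 5.
One such decomposition:
Bags: B1 = {1, 2, 3, 4, 5, 6}
Tree: (single bag)

A single bag containing all 6 vertices is trivially a valid decomposition of width 5. On the other hand G contains the 6-clique {1, 2, 3, 4, 5, 6}. A clique must lie in a single bag of any decomposition, so no decomposition can have width below 5. Combining the bounds, tw(G) = 5.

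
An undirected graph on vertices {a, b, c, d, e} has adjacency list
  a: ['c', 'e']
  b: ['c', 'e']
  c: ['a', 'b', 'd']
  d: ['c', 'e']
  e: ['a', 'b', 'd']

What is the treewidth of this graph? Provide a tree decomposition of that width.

Treewidth 2.
One such decomposition:
Bags: B1 = {c, d, e}  B2 = {a, c, e}  B3 = {b, c, e}
Tree: B1–B2, B2–B3

Each bag holds 3 vertices, so the decomposition has width 2, which upper-bounds the treewidth. Since d–c–a–e–d is a cycle in G, G is not acyclic. Forests are exactly the graphs of treewidth ≤ 1, so tw(G) ≥ 2. The upper and lower bounds meet at 2, so that is the treewidth.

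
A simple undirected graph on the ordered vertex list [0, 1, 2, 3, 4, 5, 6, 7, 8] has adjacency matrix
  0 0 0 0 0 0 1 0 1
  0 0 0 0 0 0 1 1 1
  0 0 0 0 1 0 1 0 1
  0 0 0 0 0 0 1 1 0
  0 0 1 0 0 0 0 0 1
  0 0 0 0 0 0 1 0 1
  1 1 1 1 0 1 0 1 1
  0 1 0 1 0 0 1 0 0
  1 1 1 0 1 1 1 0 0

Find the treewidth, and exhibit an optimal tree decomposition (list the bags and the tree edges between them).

Treewidth 2.
One such decomposition:
Bags: B1 = {5, 6, 8}  B2 = {1, 6, 8}  B3 = {2, 6, 8}  B4 = {2, 4, 8}  B5 = {1, 6, 7}  B6 = {0, 6, 8}  B7 = {3, 6, 7}
Tree: B1–B2, B1–B3, B3–B4, B2–B5, B1–B6, B5–B7

Each bag holds 3 vertices, so the decomposition has width 2, which upper-bounds the treewidth. For the lower bound, the 3 vertices {2, 4, 8} are pairwise adjacent, and any tree decomposition puts a clique entirely inside one bag — forcing width ≥ 2. Combining the bounds, tw(G) = 2.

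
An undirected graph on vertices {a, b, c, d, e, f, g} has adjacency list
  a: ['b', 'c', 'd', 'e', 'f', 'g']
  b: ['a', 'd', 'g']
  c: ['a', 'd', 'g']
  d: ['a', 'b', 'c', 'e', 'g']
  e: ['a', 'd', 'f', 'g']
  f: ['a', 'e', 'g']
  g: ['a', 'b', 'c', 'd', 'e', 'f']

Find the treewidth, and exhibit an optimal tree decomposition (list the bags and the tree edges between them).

Each bag holds 4 vertices, so the decomposition has width 3, which upper-bounds the treewidth. On the other hand G contains the 4-clique {a, d, e, g}. A clique must lie in a single bag of any decomposition, so no decomposition can have width below 3. Combining the bounds, tw(G) = 3.

Treewidth 3.
One optimal decomposition is:
Bags: B1 = {a, c, d, g}  B2 = {a, b, d, g}  B3 = {a, d, e, g}  B4 = {a, e, f, g}
Tree: B1–B2, B1–B3, B3–B4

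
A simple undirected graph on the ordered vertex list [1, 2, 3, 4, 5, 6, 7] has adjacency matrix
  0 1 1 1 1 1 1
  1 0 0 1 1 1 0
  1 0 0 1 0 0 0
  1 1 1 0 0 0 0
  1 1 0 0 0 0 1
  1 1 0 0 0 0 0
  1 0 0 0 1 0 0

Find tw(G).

A width-2 tree decomposition is:
Bags: B1 = {1, 2, 4}  B2 = {1, 2, 6}  B3 = {1, 2, 5}  B4 = {1, 5, 7}  B5 = {1, 3, 4}
Tree: B1–B2, B2–B3, B3–B4, B1–B5
The largest bag has 3 vertices, giving width 2; this decomposition certifies tw(G) ≤ 2. For the lower bound, the 3 vertices {1, 2, 4} are pairwise adjacent, and any tree decomposition puts a clique entirely inside one bag — forcing width ≥ 2. Hence tw(G) = 2 exactly.

2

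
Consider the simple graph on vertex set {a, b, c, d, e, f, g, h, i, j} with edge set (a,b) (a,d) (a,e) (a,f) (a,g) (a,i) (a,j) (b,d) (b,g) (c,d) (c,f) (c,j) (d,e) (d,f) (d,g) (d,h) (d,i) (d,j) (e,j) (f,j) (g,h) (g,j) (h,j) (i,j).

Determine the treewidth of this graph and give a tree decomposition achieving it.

The largest bag has 4 vertices, giving width 3; this decomposition certifies tw(G) ≤ 3. Conversely, {d, g, h, j} is a clique of size 4, and the vertices of any clique must share a bag in every tree decomposition; so some bag has ≥ 4 vertices and tw(G) ≥ 3. Therefore the treewidth is 3.

Treewidth 3.
One optimal decomposition is:
Bags: B1 = {a, d, g, j}  B2 = {a, b, d, g}  B3 = {a, d, i, j}  B4 = {a, d, f, j}  B5 = {c, d, f, j}  B6 = {d, g, h, j}  B7 = {a, d, e, j}
Tree: B1–B2, B1–B3, B1–B4, B4–B5, B1–B6, B4–B7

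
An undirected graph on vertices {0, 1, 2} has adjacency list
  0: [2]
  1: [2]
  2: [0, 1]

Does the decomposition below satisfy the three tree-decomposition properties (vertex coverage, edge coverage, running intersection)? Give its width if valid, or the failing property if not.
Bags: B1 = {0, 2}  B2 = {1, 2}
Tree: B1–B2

Yes; width 1.

Vertex coverage: the bags together contain {0, 1, 2}, the full vertex set. Edge coverage: each edge of G has both endpoints in at least one bag. Running intersection: for every vertex, the bags containing it form a connected subtree. All three properties hold, so this is a valid tree decomposition of width max|bag| − 1 = 1, and hence tw(G) ≤ 1.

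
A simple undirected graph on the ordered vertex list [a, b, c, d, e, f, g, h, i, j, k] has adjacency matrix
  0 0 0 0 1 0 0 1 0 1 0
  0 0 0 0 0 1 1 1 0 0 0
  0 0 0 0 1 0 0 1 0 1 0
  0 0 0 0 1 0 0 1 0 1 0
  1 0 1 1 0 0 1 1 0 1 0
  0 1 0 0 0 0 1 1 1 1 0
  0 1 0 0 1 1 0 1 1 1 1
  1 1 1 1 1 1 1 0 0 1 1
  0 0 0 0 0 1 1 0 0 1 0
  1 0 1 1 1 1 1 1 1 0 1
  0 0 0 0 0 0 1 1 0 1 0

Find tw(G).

A width-3 tree decomposition is:
Bags: B1 = {e, g, h, j}  B2 = {a, e, h, j}  B3 = {f, g, h, j}  B4 = {b, f, g, h}  B5 = {c, e, h, j}  B6 = {d, e, h, j}  B7 = {g, h, j, k}  B8 = {f, g, i, j}
Tree: B1–B2, B1–B3, B3–B4, B2–B5, B5–B6, B3–B7, B3–B8
Every bag has size at most 4, so the width is 4 − 1 = 3 and tw(G) ≤ 3. For the lower bound, the 4 vertices {d, e, h, j} are pairwise adjacent, and any tree decomposition puts a clique entirely inside one bag — forcing width ≥ 3. Combining the bounds, tw(G) = 3.

3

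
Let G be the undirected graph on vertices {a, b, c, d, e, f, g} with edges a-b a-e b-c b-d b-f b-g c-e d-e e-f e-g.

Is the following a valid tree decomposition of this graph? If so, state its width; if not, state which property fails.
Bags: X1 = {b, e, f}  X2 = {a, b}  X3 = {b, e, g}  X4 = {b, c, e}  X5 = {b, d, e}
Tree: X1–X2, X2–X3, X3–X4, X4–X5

No — edge (e,a) lies in no bag.

A tree decomposition must satisfy three properties: every vertex lies in some bag; for every edge, both endpoints lie together in some bag; and for every vertex, the bags containing it form a connected subtree. Here edge (e,a) lies in no bag, so the decomposition is invalid.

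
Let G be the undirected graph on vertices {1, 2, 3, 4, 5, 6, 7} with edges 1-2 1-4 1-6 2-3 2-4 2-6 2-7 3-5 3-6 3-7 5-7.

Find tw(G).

2

A width-2 tree decomposition is:
Bags: B1 = {2, 3, 6}  B2 = {1, 2, 6}  B3 = {2, 3, 7}  B4 = {3, 5, 7}  B5 = {1, 2, 4}
Tree: B1–B2, B1–B3, B3–B4, B2–B5
Every bag has size at most 3, so the width is 3 − 1 = 2 and tw(G) ≤ 2. On the other hand G contains the 3-clique {1, 2, 4}. A clique must lie in a single bag of any decomposition, so no decomposition can have width below 2. Combining the bounds, tw(G) = 2.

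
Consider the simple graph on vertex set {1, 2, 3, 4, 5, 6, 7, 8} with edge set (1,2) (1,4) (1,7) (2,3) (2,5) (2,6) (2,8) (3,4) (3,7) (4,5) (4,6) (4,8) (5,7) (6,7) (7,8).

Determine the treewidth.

A width-3 tree decomposition is:
Bags: B1 = {1, 2, 4, 7}  B2 = {2, 4, 7, 8}  B3 = {2, 3, 4, 7}  B4 = {2, 4, 5, 7}  B5 = {2, 4, 6, 7}
Tree: B1–B2, B2–B3, B3–B4, B4–B5
Every bag has size at most 4, so the width is 4 − 1 = 3 and tw(G) ≤ 3. For the lower bound: the 4 vertex sets {1,4}, {7,8}, {2}, {3} are disjoint, each induces a connected subgraph, and every pair is joined by at least one edge of G. Contracting each set to a single vertex therefore yields K_{4} as a minor, and since treewidth is minor-monotone, tw(G) ≥ tw(K_{4}) = 3. The upper and lower bounds meet at 3, so that is the treewidth.

3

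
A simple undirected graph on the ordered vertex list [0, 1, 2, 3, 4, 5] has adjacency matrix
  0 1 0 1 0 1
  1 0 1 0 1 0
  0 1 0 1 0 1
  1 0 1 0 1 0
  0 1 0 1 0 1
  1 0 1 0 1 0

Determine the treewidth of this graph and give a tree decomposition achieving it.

Treewidth 3.
One optimal decomposition is:
Bags: B1 = {1, 2, 3, 5}  B2 = {1, 3, 4, 5}  B3 = {0, 1, 3, 5}
Tree: B1–B2, B2–B3

Each bag holds 4 vertices, so the decomposition has width 3, which upper-bounds the treewidth. For the lower bound: the 4 vertex sets {2,3}, {4,5}, {1}, {0} are disjoint, each induces a connected subgraph, and every pair is joined by at least one edge of G. Contracting each set to a single vertex therefore yields K_{4} as a minor, and since treewidth is minor-monotone, tw(G) ≥ tw(K_{4}) = 3. Therefore the treewidth is 3.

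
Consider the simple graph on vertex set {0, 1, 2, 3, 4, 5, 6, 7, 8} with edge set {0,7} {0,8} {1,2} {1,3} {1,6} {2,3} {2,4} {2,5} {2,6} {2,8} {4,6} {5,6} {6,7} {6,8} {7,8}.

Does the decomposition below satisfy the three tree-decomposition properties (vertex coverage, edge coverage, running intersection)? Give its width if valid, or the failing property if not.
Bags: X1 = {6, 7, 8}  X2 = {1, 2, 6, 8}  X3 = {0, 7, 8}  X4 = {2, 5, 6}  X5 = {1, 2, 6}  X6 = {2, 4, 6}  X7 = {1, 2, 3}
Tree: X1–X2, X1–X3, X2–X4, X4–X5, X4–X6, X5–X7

No — bags containing vertex 1 are not connected in the tree.

A tree decomposition must satisfy three properties: every vertex lies in some bag; for every edge, both endpoints lie together in some bag; and for every vertex, the bags containing it form a connected subtree. Here bags containing vertex 1 are not connected in the tree, so the decomposition is invalid.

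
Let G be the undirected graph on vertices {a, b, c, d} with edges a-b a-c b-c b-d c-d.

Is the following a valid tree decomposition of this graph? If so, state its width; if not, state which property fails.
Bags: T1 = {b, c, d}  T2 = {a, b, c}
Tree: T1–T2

Yes; width 2.

Checking the three conditions: (i) the bags cover all of {a, b, c, d}; (ii) for each edge, some bag contains both endpoints; (iii) the bags containing any fixed vertex form a subtree. All hold, so the decomposition is valid with width 3 − 1 = 2.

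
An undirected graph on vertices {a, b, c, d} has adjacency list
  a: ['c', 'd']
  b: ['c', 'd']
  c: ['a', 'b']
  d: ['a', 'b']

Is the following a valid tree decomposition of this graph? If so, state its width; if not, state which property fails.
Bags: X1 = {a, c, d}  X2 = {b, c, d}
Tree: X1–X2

Yes; width 2.

Every vertex of G appears in some bag (union = {a, b, c, d}); every edge is covered by a bag; and for each vertex v the set of bags containing v is connected in the bag tree. The decomposition is therefore valid. The largest bag has 3 vertices, so the width is 2.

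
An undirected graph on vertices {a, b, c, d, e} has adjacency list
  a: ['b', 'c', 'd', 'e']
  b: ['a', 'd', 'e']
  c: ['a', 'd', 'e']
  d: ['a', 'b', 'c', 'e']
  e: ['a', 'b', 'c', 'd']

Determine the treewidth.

3

A width-3 tree decomposition is:
Bags: B1 = {a, b, d, e}  B2 = {a, c, d, e}
Tree: B1–B2
Every bag has size at most 4, so the width is 4 − 1 = 3 and tw(G) ≤ 3. Conversely, {a, c, d, e} is a clique of size 4, and the vertices of any clique must share a bag in every tree decomposition; so some bag has ≥ 4 vertices and tw(G) ≥ 3. Therefore the treewidth is 3.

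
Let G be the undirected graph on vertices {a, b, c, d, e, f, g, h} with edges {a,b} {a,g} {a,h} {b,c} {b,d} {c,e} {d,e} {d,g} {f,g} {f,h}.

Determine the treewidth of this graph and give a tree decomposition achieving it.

Each bag holds 3 vertices, so the decomposition has width 2, which upper-bounds the treewidth. For the lower bound, G contains the cycle h–f–g–a–h, so G is not a forest; only forests have treewidth ≤ 1, hence tw(G) ≥ 2. Therefore the treewidth is 2.

Treewidth 2.
One optimal decomposition is:
Bags: B1 = {a, f, h}  B2 = {a, f, g}  B3 = {a, b, g}  B4 = {b, d, g}  B5 = {b, c, d}  B6 = {c, d, e}
Tree: B1–B2, B2–B3, B3–B4, B4–B5, B5–B6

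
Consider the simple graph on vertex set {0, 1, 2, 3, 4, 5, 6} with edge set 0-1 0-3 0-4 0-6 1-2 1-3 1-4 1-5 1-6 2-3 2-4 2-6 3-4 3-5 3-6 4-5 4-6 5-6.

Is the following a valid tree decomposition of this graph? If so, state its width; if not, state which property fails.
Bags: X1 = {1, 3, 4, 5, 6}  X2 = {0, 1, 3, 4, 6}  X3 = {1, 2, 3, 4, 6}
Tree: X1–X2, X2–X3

Vertex coverage: the bags together contain {0, 1, 2, 3, 4, 5, 6}, the full vertex set. Edge coverage: each edge of G has both endpoints in at least one bag. Running intersection: for every vertex, the bags containing it form a connected subtree. All three properties hold, so this is a valid tree decomposition of width max|bag| − 1 = 4, and hence tw(G) ≤ 4.

Yes; width 4.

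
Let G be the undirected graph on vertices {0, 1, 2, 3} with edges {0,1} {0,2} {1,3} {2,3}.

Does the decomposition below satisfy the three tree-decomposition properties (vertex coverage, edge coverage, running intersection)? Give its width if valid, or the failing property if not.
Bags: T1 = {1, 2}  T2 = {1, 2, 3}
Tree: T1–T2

No — vertex 0 appears in no bag.

A tree decomposition must satisfy three properties: every vertex lies in some bag; for every edge, both endpoints lie together in some bag; and for every vertex, the bags containing it form a connected subtree. Here vertex 0 appears in no bag, so the decomposition is invalid.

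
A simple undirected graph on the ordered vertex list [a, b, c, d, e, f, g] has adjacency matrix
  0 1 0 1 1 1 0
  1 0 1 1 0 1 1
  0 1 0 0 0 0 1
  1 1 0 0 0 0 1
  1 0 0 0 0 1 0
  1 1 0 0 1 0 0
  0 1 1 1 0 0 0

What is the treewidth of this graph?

2

A width-2 tree decomposition is:
Bags: B1 = {a, b, d}  B2 = {b, d, g}  B3 = {a, b, f}  B4 = {a, e, f}  B5 = {b, c, g}
Tree: B1–B2, B1–B3, B3–B4, B2–B5
The largest bag has 3 vertices, giving width 2; this decomposition certifies tw(G) ≤ 2. Conversely, {a, e, f} is a clique of size 3, and the vertices of any clique must share a bag in every tree decomposition; so some bag has ≥ 3 vertices and tw(G) ≥ 2. The upper and lower bounds meet at 2, so that is the treewidth.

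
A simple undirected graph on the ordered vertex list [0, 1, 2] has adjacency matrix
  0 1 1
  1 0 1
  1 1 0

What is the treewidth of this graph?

2

A width-2 tree decomposition is:
Bags: B1 = {0, 1, 2}
Tree: (single bag)
A single bag containing all 3 vertices is trivially a valid decomposition of width 2. For the lower bound, the 3 vertices {0, 1, 2} are pairwise adjacent, and any tree decomposition puts a clique entirely inside one bag — forcing width ≥ 2. The upper and lower bounds meet at 2, so that is the treewidth.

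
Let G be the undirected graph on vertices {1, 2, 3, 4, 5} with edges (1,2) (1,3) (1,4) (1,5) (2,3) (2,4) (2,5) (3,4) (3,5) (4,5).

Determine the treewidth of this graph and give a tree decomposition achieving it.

Treewidth 4.
One optimal decomposition is:
Bags: B1 = {1, 2, 3, 4, 5}
Tree: (single bag)

A single bag containing all 5 vertices is trivially a valid decomposition of width 4. For the lower bound, the 5 vertices {1, 2, 3, 4, 5} are pairwise adjacent, and any tree decomposition puts a clique entirely inside one bag — forcing width ≥ 4. Hence tw(G) = 4 exactly.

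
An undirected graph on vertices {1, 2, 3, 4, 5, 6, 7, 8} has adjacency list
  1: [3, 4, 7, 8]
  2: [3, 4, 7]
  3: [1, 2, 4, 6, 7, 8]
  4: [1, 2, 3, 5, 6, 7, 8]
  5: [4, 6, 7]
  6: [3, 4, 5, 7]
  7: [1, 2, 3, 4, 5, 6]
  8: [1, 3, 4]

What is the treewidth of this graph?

3

A width-3 tree decomposition is:
Bags: B1 = {2, 3, 4, 7}  B2 = {1, 3, 4, 7}  B3 = {3, 4, 6, 7}  B4 = {1, 3, 4, 8}  B5 = {4, 5, 6, 7}
Tree: B1–B2, B1–B3, B2–B4, B3–B5
Every bag has size at most 4, so the width is 4 − 1 = 3 and tw(G) ≤ 3. Conversely, {1, 3, 4, 8} is a clique of size 4, and the vertices of any clique must share a bag in every tree decomposition; so some bag has ≥ 4 vertices and tw(G) ≥ 3. Combining the bounds, tw(G) = 3.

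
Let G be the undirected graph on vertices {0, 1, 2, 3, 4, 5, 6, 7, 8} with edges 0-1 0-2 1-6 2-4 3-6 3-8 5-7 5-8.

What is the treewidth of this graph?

A width-1 tree decomposition is:
Bags: B1 = {2, 4}  B2 = {0, 2}  B3 = {0, 1}  B4 = {1, 6}  B5 = {3, 6}  B6 = {3, 8}  B7 = {5, 8}  B8 = {5, 7}
Tree: B1–B2, B2–B3, B3–B4, B4–B5, B5–B6, B6–B7, B7–B8
Each bag holds 2 vertices, so the decomposition has width 1, which upper-bounds the treewidth. Since G has at least one edge (e.g. 4–2), it is not an edgeless graph, so tw(G) ≥ 1. Combining the bounds, tw(G) = 1.

1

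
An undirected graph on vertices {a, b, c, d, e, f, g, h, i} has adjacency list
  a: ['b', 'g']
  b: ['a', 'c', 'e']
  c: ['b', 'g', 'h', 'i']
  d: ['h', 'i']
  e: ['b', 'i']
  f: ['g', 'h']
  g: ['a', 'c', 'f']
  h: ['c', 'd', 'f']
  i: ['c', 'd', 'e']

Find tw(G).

3

A width-3 tree decomposition is:
Bags: B1 = {a, b, e, i}  B2 = {a, b, c, i}  B3 = {a, c, g, i}  B4 = {c, d, g, i}  B5 = {c, d, g, h}  B6 = {d, f, g, h}
Tree: B1–B2, B2–B3, B3–B4, B4–B5, B5–B6
The largest bag has 4 vertices, giving width 3; this decomposition certifies tw(G) ≤ 3. For the lower bound: the 4 vertex sets {a,b,e}, {i}, {c}, {d,f,g,h} are disjoint, each induces a connected subgraph, and every pair is joined by at least one edge of G. Contracting each set to a single vertex therefore yields K_{4} as a minor, and since treewidth is minor-monotone, tw(G) ≥ tw(K_{4}) = 3. Therefore the treewidth is 3.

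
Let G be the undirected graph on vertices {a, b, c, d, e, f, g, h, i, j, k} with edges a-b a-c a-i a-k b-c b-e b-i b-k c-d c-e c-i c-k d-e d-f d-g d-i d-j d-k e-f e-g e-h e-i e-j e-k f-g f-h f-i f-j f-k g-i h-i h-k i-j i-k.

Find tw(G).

4

A width-4 tree decomposition is:
Bags: B1 = {c, d, e, i, k}  B2 = {d, e, f, i, k}  B3 = {e, f, h, i, k}  B4 = {b, c, e, i, k}  B5 = {d, e, f, g, i}  B6 = {d, e, f, i, j}  B7 = {a, b, c, i, k}
Tree: B1–B2, B2–B3, B1–B4, B2–B5, B2–B6, B4–B7
The largest bag has 5 vertices, giving width 4; this decomposition certifies tw(G) ≤ 4. Conversely, {c, d, e, i, k} is a clique of size 5, and the vertices of any clique must share a bag in every tree decomposition; so some bag has ≥ 5 vertices and tw(G) ≥ 4. Therefore the treewidth is 4.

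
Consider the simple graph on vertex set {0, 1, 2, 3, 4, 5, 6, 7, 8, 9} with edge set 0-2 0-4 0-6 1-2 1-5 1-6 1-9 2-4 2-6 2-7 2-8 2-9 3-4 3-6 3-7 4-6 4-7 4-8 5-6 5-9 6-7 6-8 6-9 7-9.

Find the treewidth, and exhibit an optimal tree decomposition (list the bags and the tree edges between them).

Treewidth 3.
Bags: B1 = {2, 4, 6, 7}  B2 = {2, 6, 7, 9}  B3 = {1, 2, 6, 9}  B4 = {3, 4, 6, 7}  B5 = {2, 4, 6, 8}  B6 = {0, 2, 4, 6}  B7 = {1, 5, 6, 9}
Tree: B1–B2, B2–B3, B1–B4, B1–B5, B1–B6, B3–B7

Every bag has size at most 4, so the width is 4 − 1 = 3 and tw(G) ≤ 3. On the other hand G contains the 4-clique {1, 2, 6, 9}. A clique must lie in a single bag of any decomposition, so no decomposition can have width below 3. Hence tw(G) = 3 exactly.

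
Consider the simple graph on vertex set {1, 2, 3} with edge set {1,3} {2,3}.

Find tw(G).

1

A width-1 tree decomposition is:
Bags: B1 = {2, 3}  B2 = {1, 3}
Tree: B1–B2
Each bag holds 2 vertices, so the decomposition has width 1, which upper-bounds the treewidth. Since G has at least one edge (e.g. 2–3), it is not an edgeless graph, so tw(G) ≥ 1. Combining the bounds, tw(G) = 1.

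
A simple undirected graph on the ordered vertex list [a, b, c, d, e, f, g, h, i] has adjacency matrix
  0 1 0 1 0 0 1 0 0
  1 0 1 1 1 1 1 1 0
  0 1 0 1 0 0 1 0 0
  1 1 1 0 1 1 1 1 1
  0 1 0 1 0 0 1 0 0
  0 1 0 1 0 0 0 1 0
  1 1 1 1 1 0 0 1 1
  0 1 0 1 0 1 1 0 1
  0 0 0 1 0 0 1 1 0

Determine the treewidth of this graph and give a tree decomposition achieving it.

The largest bag has 4 vertices, giving width 3; this decomposition certifies tw(G) ≤ 3. On the other hand G contains the 4-clique {b, d, e, g}. A clique must lie in a single bag of any decomposition, so no decomposition can have width below 3. Therefore the treewidth is 3.

Treewidth 3.
One such decomposition:
Bags: B1 = {a, b, d, g}  B2 = {b, d, g, h}  B3 = {d, g, h, i}  B4 = {b, d, e, g}  B5 = {b, d, f, h}  B6 = {b, c, d, g}
Tree: B1–B2, B2–B3, B2–B4, B2–B5, B4–B6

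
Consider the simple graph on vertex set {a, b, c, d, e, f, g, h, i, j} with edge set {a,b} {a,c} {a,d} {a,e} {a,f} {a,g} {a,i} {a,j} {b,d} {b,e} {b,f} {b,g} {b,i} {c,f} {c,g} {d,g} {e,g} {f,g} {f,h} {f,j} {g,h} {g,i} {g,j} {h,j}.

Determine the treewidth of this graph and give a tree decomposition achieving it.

Treewidth 3.
One such decomposition:
Bags: B1 = {a, b, d, g}  B2 = {a, b, f, g}  B3 = {a, c, f, g}  B4 = {a, b, g, i}  B5 = {a, b, e, g}  B6 = {a, f, g, j}  B7 = {f, g, h, j}
Tree: B1–B2, B2–B3, B2–B4, B1–B5, B3–B6, B6–B7

Each bag holds 4 vertices, so the decomposition has width 3, which upper-bounds the treewidth. For the lower bound, the 4 vertices {f, g, h, j} are pairwise adjacent, and any tree decomposition puts a clique entirely inside one bag — forcing width ≥ 3. The upper and lower bounds meet at 3, so that is the treewidth.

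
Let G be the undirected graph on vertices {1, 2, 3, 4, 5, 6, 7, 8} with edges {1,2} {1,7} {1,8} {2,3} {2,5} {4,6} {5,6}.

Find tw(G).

1

A width-1 tree decomposition is:
Bags: B1 = {1, 8}  B2 = {1, 2}  B3 = {2, 5}  B4 = {1, 7}  B5 = {2, 3}  B6 = {5, 6}  B7 = {4, 6}
Tree: B1–B2, B2–B3, B1–B4, B2–B5, B3–B6, B6–B7
Each bag holds 2 vertices, so the decomposition has width 1, which upper-bounds the treewidth. Since G has at least one edge (e.g. 8–1), it is not an edgeless graph, so tw(G) ≥ 1. Hence tw(G) = 1 exactly.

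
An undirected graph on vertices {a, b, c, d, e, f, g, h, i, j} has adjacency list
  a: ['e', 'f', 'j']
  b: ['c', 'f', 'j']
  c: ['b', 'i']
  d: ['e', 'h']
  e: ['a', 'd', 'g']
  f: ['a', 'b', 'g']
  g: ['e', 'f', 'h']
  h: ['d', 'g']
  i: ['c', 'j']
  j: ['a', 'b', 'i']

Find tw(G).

2

A width-2 tree decomposition is:
Bags: B1 = {d, g, h}  B2 = {d, e, g}  B3 = {e, f, g}  B4 = {a, e, f}  B5 = {a, b, f}  B6 = {a, b, j}  B7 = {b, c, j}  B8 = {c, i, j}
Tree: B1–B2, B2–B3, B3–B4, B4–B5, B5–B6, B6–B7, B7–B8
Each bag holds 3 vertices, so the decomposition has width 2, which upper-bounds the treewidth. For the lower bound, G contains the cycle h–d–e–g–h, so G is not a forest; only forests have treewidth ≤ 1, hence tw(G) ≥ 2. Hence tw(G) = 2 exactly.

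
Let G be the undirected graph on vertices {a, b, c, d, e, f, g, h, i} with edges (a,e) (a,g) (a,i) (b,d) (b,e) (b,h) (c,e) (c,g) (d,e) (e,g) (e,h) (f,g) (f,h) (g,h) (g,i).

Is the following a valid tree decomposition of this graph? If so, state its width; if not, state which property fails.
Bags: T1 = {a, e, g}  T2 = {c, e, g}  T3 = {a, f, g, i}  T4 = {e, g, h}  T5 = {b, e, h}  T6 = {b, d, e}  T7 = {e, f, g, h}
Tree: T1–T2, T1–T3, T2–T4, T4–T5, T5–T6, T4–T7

No — bags containing vertex f are not connected in the tree.

A tree decomposition must satisfy three properties: every vertex lies in some bag; for every edge, both endpoints lie together in some bag; and for every vertex, the bags containing it form a connected subtree. Here bags containing vertex f are not connected in the tree, so the decomposition is invalid.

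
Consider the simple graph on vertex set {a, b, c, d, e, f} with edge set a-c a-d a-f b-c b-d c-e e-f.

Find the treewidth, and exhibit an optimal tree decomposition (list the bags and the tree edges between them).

Treewidth 2.
Bags: B1 = {a, b, d}  B2 = {a, b, c}  B3 = {a, c, f}  B4 = {c, e, f}
Tree: B1–B2, B2–B3, B3–B4

Each bag holds 3 vertices, so the decomposition has width 2, which upper-bounds the treewidth. The edges d–b–c–a–d form a cycle, so G is not a tree and its treewidth is at least 2. The upper and lower bounds meet at 2, so that is the treewidth.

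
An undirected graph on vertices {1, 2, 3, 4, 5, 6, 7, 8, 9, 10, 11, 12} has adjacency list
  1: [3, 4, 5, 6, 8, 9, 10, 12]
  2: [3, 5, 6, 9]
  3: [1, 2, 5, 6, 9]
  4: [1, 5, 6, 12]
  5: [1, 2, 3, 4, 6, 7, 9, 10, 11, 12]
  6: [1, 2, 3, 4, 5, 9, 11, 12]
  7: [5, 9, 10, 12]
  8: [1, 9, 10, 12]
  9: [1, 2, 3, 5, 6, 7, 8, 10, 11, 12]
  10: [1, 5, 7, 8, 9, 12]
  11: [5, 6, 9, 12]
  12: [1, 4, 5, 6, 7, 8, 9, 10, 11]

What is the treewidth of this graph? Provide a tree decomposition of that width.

Treewidth 4.
One optimal decomposition is:
Bags: B1 = {1, 5, 9, 10, 12}  B2 = {1, 8, 9, 10, 12}  B3 = {1, 5, 6, 9, 12}  B4 = {1, 4, 5, 6, 12}  B5 = {1, 3, 5, 6, 9}  B6 = {5, 7, 9, 10, 12}  B7 = {2, 3, 5, 6, 9}  B8 = {5, 6, 9, 11, 12}
Tree: B1–B2, B1–B3, B3–B4, B3–B5, B1–B6, B5–B7, B3–B8

Each bag holds 5 vertices, so the decomposition has width 4, which upper-bounds the treewidth. On the other hand G contains the 5-clique {1, 8, 9, 10, 12}. A clique must lie in a single bag of any decomposition, so no decomposition can have width below 4. Combining the bounds, tw(G) = 4.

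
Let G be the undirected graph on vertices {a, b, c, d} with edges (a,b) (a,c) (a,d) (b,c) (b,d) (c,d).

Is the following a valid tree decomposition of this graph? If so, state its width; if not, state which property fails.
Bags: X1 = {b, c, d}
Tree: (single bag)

No — vertex a appears in no bag.

A tree decomposition must satisfy three properties: every vertex lies in some bag; for every edge, both endpoints lie together in some bag; and for every vertex, the bags containing it form a connected subtree. Here vertex a appears in no bag, so the decomposition is invalid.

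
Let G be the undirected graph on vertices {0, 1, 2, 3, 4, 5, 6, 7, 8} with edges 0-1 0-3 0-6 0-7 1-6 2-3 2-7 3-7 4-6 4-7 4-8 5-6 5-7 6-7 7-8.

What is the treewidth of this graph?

2

A width-2 tree decomposition is:
Bags: B1 = {0, 3, 7}  B2 = {0, 6, 7}  B3 = {5, 6, 7}  B4 = {4, 6, 7}  B5 = {2, 3, 7}  B6 = {4, 7, 8}  B7 = {0, 1, 6}
Tree: B1–B2, B2–B3, B2–B4, B1–B5, B4–B6, B2–B7
The largest bag has 3 vertices, giving width 2; this decomposition certifies tw(G) ≤ 2. Conversely, {0, 1, 6} is a clique of size 3, and the vertices of any clique must share a bag in every tree decomposition; so some bag has ≥ 3 vertices and tw(G) ≥ 2. Hence tw(G) = 2 exactly.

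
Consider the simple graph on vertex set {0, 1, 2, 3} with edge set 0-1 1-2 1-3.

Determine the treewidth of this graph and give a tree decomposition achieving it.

The largest bag has 2 vertices, giving width 1; this decomposition certifies tw(G) ≤ 1. Any graph with an edge has treewidth ≥ 1, and G has the edge 0–1. Therefore the treewidth is 1.

Treewidth 1.
One optimal decomposition is:
Bags: B1 = {0, 1}  B2 = {1, 3}  B3 = {1, 2}
Tree: B1–B2, B2–B3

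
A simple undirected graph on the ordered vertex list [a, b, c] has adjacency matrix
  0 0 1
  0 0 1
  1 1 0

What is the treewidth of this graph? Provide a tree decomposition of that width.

Treewidth 1.
One such decomposition:
Bags: B1 = {b, c}  B2 = {a, c}
Tree: B1–B2

The largest bag has 2 vertices, giving width 1; this decomposition certifies tw(G) ≤ 1. Since G has at least one edge (e.g. c–b), it is not an edgeless graph, so tw(G) ≥ 1. Combining the bounds, tw(G) = 1.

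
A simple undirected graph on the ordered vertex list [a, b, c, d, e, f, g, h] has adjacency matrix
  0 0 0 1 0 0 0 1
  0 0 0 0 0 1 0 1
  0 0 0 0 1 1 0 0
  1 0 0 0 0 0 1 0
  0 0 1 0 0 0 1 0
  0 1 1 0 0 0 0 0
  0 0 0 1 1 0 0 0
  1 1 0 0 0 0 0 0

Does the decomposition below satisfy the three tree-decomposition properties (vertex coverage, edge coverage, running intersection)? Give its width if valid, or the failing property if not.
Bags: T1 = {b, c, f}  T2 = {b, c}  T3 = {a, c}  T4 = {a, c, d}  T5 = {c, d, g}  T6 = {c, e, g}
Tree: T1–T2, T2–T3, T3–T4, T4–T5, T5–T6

No — vertex h appears in no bag.

A tree decomposition must satisfy three properties: every vertex lies in some bag; for every edge, both endpoints lie together in some bag; and for every vertex, the bags containing it form a connected subtree. Here vertex h appears in no bag, so the decomposition is invalid.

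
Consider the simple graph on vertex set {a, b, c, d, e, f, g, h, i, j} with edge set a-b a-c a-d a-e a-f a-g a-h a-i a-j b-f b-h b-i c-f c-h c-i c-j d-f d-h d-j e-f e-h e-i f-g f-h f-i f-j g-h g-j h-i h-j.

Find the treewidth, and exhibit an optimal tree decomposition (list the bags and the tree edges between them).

Treewidth 4.
Bags: B1 = {a, c, f, h, i}  B2 = {a, b, f, h, i}  B3 = {a, c, f, h, j}  B4 = {a, f, g, h, j}  B5 = {a, d, f, h, j}  B6 = {a, e, f, h, i}
Tree: B1–B2, B1–B3, B3–B4, B3–B5, B2–B6

The largest bag has 5 vertices, giving width 4; this decomposition certifies tw(G) ≤ 4. For the lower bound, the 5 vertices {a, d, f, h, j} are pairwise adjacent, and any tree decomposition puts a clique entirely inside one bag — forcing width ≥ 4. Hence tw(G) = 4 exactly.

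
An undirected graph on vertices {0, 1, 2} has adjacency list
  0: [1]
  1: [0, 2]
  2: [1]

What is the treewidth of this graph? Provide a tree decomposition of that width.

Treewidth 1.
One such decomposition:
Bags: B1 = {1, 2}  B2 = {0, 1}
Tree: B1–B2

The largest bag has 2 vertices, giving width 1; this decomposition certifies tw(G) ≤ 1. Since G has at least one edge (e.g. 2–1), it is not an edgeless graph, so tw(G) ≥ 1. Therefore the treewidth is 1.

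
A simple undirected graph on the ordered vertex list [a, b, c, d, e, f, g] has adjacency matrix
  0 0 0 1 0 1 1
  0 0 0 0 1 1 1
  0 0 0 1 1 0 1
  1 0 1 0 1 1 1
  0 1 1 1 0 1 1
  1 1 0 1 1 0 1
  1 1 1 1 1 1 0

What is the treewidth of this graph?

3

A width-3 tree decomposition is:
Bags: B1 = {d, e, f, g}  B2 = {c, d, e, g}  B3 = {b, e, f, g}  B4 = {a, d, f, g}
Tree: B1–B2, B1–B3, B1–B4
The largest bag has 4 vertices, giving width 3; this decomposition certifies tw(G) ≤ 3. Conversely, {c, d, e, g} is a clique of size 4, and the vertices of any clique must share a bag in every tree decomposition; so some bag has ≥ 4 vertices and tw(G) ≥ 3. Therefore the treewidth is 3.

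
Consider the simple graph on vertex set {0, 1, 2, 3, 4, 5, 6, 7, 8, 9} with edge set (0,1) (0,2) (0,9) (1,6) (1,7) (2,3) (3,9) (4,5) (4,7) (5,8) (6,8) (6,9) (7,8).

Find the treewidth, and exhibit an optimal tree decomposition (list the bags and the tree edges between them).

Every bag has size at most 3, so the width is 3 − 1 = 2 and tw(G) ≤ 2. Since 3–2–0–9–3 is a cycle in G, G is not acyclic. Forests are exactly the graphs of treewidth ≤ 1, so tw(G) ≥ 2. Hence tw(G) = 2 exactly.

Treewidth 2.
Bags: B1 = {2, 3, 9}  B2 = {0, 2, 9}  B3 = {0, 6, 9}  B4 = {0, 1, 6}  B5 = {1, 6, 8}  B6 = {1, 7, 8}  B7 = {5, 7, 8}  B8 = {4, 5, 7}
Tree: B1–B2, B2–B3, B3–B4, B4–B5, B5–B6, B6–B7, B7–B8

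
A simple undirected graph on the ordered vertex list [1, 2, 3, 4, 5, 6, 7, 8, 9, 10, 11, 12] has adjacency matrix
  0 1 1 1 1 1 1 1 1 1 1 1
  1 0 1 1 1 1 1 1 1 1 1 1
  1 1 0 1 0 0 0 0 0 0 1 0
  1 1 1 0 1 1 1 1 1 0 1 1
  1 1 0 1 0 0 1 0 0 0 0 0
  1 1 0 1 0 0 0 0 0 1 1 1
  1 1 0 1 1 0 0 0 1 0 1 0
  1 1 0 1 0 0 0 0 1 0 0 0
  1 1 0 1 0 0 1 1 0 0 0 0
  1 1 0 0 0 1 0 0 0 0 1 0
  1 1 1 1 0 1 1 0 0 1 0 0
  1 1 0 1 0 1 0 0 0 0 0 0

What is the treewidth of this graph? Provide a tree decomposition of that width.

Every bag has size at most 5, so the width is 5 − 1 = 4 and tw(G) ≤ 4. Conversely, {1, 2, 6, 10, 11} is a clique of size 5, and the vertices of any clique must share a bag in every tree decomposition; so some bag has ≥ 5 vertices and tw(G) ≥ 4. Combining the bounds, tw(G) = 4.

Treewidth 4.
One such decomposition:
Bags: B1 = {1, 2, 4, 6, 11}  B2 = {1, 2, 4, 7, 11}  B3 = {1, 2, 6, 10, 11}  B4 = {1, 2, 4, 7, 9}  B5 = {1, 2, 4, 5, 7}  B6 = {1, 2, 4, 8, 9}  B7 = {1, 2, 4, 6, 12}  B8 = {1, 2, 3, 4, 11}
Tree: B1–B2, B1–B3, B2–B4, B4–B5, B4–B6, B1–B7, B1–B8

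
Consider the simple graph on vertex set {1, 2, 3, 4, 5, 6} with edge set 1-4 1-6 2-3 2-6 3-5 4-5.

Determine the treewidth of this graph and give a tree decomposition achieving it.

Treewidth 2.
Bags: B1 = {2, 3, 6}  B2 = {3, 5, 6}  B3 = {4, 5, 6}  B4 = {1, 4, 6}
Tree: B1–B2, B2–B3, B3–B4

Every bag has size at most 3, so the width is 3 − 1 = 2 and tw(G) ≤ 2. Since 6–2–3–5–4–1–6 is a cycle in G, G is not acyclic. Forests are exactly the graphs of treewidth ≤ 1, so tw(G) ≥ 2. Therefore the treewidth is 2.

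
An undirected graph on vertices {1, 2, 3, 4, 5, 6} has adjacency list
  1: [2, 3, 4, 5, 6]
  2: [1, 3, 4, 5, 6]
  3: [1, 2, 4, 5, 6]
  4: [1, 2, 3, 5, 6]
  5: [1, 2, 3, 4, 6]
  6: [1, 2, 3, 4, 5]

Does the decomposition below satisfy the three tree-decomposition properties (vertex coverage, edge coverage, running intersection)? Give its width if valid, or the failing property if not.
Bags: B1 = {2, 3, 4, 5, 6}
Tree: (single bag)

A tree decomposition must satisfy three properties: every vertex lies in some bag; for every edge, both endpoints lie together in some bag; and for every vertex, the bags containing it form a connected subtree. Here vertex 1 appears in no bag, so the decomposition is invalid.

No — vertex 1 appears in no bag.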